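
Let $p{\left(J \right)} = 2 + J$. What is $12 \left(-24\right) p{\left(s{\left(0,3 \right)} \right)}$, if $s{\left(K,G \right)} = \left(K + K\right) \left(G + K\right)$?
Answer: $-576$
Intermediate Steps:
$s{\left(K,G \right)} = 2 K \left(G + K\right)$
$12 \left(-24\right) p{\left(s{\left(0,3 \right)} \right)} = 12 \left(-24\right) \left(2 + 2 \cdot 0 \left(3 + 0\right)\right) = - 288 \left(2 + 2 \cdot 0 \cdot 3\right) = - 288 \left(2 + 0\right) = \left(-288\right) 2 = -576$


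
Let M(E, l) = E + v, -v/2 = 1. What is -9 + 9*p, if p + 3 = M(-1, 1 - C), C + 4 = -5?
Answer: -63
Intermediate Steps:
C = -9 (C = -4 - 5 = -9)
v = -2 (v = -2*1 = -2)
M(E, l) = -2 + E (M(E, l) = E - 2 = -2 + E)
p = -6 (p = -3 + (-2 - 1) = -3 - 3 = -6)
-9 + 9*p = -9 + 9*(-6) = -9 - 54 = -63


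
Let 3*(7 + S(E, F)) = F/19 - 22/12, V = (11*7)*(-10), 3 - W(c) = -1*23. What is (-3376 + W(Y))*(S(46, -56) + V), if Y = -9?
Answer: 446017325/171 ≈ 2.6083e+6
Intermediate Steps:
W(c) = 26 (W(c) = 3 - (-1)*23 = 3 - 1*(-23) = 3 + 23 = 26)
V = -770 (V = 77*(-10) = -770)
S(E, F) = -137/18 + F/57 (S(E, F) = -7 + (F/19 - 22/12)/3 = -7 + (F*(1/19) - 22*1/12)/3 = -7 + (F/19 - 11/6)/3 = -7 + (-11/6 + F/19)/3 = -7 + (-11/18 + F/57) = -137/18 + F/57)
(-3376 + W(Y))*(S(46, -56) + V) = (-3376 + 26)*((-137/18 + (1/57)*(-56)) - 770) = -3350*((-137/18 - 56/57) - 770) = -3350*(-2939/342 - 770) = -3350*(-266279/342) = 446017325/171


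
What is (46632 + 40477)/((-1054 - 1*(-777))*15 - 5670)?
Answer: -87109/9825 ≈ -8.8661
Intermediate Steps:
(46632 + 40477)/((-1054 - 1*(-777))*15 - 5670) = 87109/((-1054 + 777)*15 - 5670) = 87109/(-277*15 - 5670) = 87109/(-4155 - 5670) = 87109/(-9825) = 87109*(-1/9825) = -87109/9825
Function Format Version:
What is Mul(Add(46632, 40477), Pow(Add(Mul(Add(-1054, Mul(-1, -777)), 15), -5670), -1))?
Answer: Rational(-87109, 9825) ≈ -8.8661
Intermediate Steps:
Mul(Add(46632, 40477), Pow(Add(Mul(Add(-1054, Mul(-1, -777)), 15), -5670), -1)) = Mul(87109, Pow(Add(Mul(Add(-1054, 777), 15), -5670), -1)) = Mul(87109, Pow(Add(Mul(-277, 15), -5670), -1)) = Mul(87109, Pow(Add(-4155, -5670), -1)) = Mul(87109, Pow(-9825, -1)) = Mul(87109, Rational(-1, 9825)) = Rational(-87109, 9825)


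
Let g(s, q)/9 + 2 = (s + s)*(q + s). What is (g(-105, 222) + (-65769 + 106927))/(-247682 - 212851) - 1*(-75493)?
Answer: 34767197759/460533 ≈ 75493.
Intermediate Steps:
g(s, q) = -18 + 18*s*(q + s) (g(s, q) = -18 + 9*((s + s)*(q + s)) = -18 + 9*((2*s)*(q + s)) = -18 + 9*(2*s*(q + s)) = -18 + 18*s*(q + s))
(g(-105, 222) + (-65769 + 106927))/(-247682 - 212851) - 1*(-75493) = ((-18 + 18*(-105)² + 18*222*(-105)) + (-65769 + 106927))/(-247682 - 212851) - 1*(-75493) = ((-18 + 18*11025 - 419580) + 41158)/(-460533) + 75493 = ((-18 + 198450 - 419580) + 41158)*(-1/460533) + 75493 = (-221148 + 41158)*(-1/460533) + 75493 = -179990*(-1/460533) + 75493 = 179990/460533 + 75493 = 34767197759/460533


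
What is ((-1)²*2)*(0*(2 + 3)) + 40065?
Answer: 40065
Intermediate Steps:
((-1)²*2)*(0*(2 + 3)) + 40065 = (1*2)*(0*5) + 40065 = 2*0 + 40065 = 0 + 40065 = 40065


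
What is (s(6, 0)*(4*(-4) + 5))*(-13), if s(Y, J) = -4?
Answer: -572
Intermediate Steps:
(s(6, 0)*(4*(-4) + 5))*(-13) = -4*(4*(-4) + 5)*(-13) = -4*(-16 + 5)*(-13) = -4*(-11)*(-13) = 44*(-13) = -572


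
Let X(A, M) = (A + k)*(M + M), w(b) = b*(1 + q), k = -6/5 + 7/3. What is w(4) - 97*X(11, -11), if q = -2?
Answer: 388328/15 ≈ 25889.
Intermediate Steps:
k = 17/15 (k = -6*⅕ + 7*(⅓) = -6/5 + 7/3 = 17/15 ≈ 1.1333)
w(b) = -b (w(b) = b*(1 - 2) = b*(-1) = -b)
X(A, M) = 2*M*(17/15 + A) (X(A, M) = (A + 17/15)*(M + M) = (17/15 + A)*(2*M) = 2*M*(17/15 + A))
w(4) - 97*X(11, -11) = -1*4 - 194*(-11)*(17 + 15*11)/15 = -4 - 194*(-11)*(17 + 165)/15 = -4 - 194*(-11)*182/15 = -4 - 97*(-4004/15) = -4 + 388388/15 = 388328/15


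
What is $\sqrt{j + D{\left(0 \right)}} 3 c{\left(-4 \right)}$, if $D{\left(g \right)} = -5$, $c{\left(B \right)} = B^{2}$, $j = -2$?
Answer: $48 i \sqrt{7} \approx 127.0 i$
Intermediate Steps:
$\sqrt{j + D{\left(0 \right)}} 3 c{\left(-4 \right)} = \sqrt{-2 - 5} \cdot 3 \left(-4\right)^{2} = \sqrt{-7} \cdot 3 \cdot 16 = i \sqrt{7} \cdot 3 \cdot 16 = 3 i \sqrt{7} \cdot 16 = 48 i \sqrt{7}$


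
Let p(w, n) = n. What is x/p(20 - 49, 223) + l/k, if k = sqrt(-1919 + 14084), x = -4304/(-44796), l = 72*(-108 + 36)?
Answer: 1076/2497377 - 1728*sqrt(12165)/4055 ≈ -47.001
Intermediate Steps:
l = -5184 (l = 72*(-72) = -5184)
x = 1076/11199 (x = -4304*(-1/44796) = 1076/11199 ≈ 0.096080)
k = sqrt(12165) ≈ 110.30
x/p(20 - 49, 223) + l/k = (1076/11199)/223 - 5184*sqrt(12165)/12165 = (1076/11199)*(1/223) - 1728*sqrt(12165)/4055 = 1076/2497377 - 1728*sqrt(12165)/4055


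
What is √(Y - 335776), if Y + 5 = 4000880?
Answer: √3665099 ≈ 1914.4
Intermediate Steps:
Y = 4000875 (Y = -5 + 4000880 = 4000875)
√(Y - 335776) = √(4000875 - 335776) = √3665099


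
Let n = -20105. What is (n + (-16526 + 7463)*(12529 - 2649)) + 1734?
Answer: -89560811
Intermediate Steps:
(n + (-16526 + 7463)*(12529 - 2649)) + 1734 = (-20105 + (-16526 + 7463)*(12529 - 2649)) + 1734 = (-20105 - 9063*9880) + 1734 = (-20105 - 89542440) + 1734 = -89562545 + 1734 = -89560811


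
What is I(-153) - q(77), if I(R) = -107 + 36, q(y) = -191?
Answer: 120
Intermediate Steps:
I(R) = -71
I(-153) - q(77) = -71 - 1*(-191) = -71 + 191 = 120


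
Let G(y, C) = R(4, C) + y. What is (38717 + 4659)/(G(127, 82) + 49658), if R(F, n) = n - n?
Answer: 43376/49785 ≈ 0.87127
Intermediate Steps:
R(F, n) = 0
G(y, C) = y (G(y, C) = 0 + y = y)
(38717 + 4659)/(G(127, 82) + 49658) = (38717 + 4659)/(127 + 49658) = 43376/49785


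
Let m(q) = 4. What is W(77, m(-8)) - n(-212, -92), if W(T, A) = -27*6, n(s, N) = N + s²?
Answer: -45014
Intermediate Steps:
W(T, A) = -162
W(77, m(-8)) - n(-212, -92) = -162 - (-92 + (-212)²) = -162 - (-92 + 44944) = -162 - 1*44852 = -162 - 44852 = -45014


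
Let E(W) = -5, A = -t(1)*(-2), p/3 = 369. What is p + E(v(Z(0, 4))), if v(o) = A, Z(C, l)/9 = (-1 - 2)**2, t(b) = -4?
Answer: 1102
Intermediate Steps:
p = 1107 (p = 3*369 = 1107)
Z(C, l) = 81 (Z(C, l) = 9*(-1 - 2)**2 = 9*(-3)**2 = 9*9 = 81)
A = -8 (A = -1*(-4)*(-2) = 4*(-2) = -8)
v(o) = -8
p + E(v(Z(0, 4))) = 1107 - 5 = 1102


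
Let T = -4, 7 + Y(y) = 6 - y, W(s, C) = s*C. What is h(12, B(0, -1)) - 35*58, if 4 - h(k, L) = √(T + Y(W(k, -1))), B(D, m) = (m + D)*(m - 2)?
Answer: -2026 - √7 ≈ -2028.6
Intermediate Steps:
W(s, C) = C*s
Y(y) = -1 - y (Y(y) = -7 + (6 - y) = -1 - y)
B(D, m) = (-2 + m)*(D + m) (B(D, m) = (D + m)*(-2 + m) = (-2 + m)*(D + m))
h(k, L) = 4 - √(-5 + k) (h(k, L) = 4 - √(-4 + (-1 - (-1)*k)) = 4 - √(-4 + (-1 + k)) = 4 - √(-5 + k))
h(12, B(0, -1)) - 35*58 = (4 - √(-5 + 12)) - 35*58 = (4 - √7) - 2030 = -2026 - √7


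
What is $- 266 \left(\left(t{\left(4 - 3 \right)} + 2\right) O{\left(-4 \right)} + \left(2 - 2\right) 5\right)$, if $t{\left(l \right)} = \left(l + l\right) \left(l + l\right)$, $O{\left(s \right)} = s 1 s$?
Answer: $-25536$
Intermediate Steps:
$O{\left(s \right)} = s^{2}$ ($O{\left(s \right)} = s s = s^{2}$)
$t{\left(l \right)} = 4 l^{2}$ ($t{\left(l \right)} = 2 l 2 l = 4 l^{2}$)
$- 266 \left(\left(t{\left(4 - 3 \right)} + 2\right) O{\left(-4 \right)} + \left(2 - 2\right) 5\right) = - 266 \left(\left(4 \left(4 - 3\right)^{2} + 2\right) \left(-4\right)^{2} + \left(2 - 2\right) 5\right) = - 266 \left(\left(4 \cdot 1^{2} + 2\right) 16 + \left(2 - 2\right) 5\right) = - 266 \left(\left(4 \cdot 1 + 2\right) 16 + 0 \cdot 5\right) = - 266 \left(\left(4 + 2\right) 16 + 0\right) = - 266 \left(6 \cdot 16 + 0\right) = - 266 \left(96 + 0\right) = \left(-266\right) 96 = -25536$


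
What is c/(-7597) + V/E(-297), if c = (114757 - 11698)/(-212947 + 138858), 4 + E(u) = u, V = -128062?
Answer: 1676285046535/3939978931 ≈ 425.46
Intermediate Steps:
E(u) = -4 + u
c = -103059/74089 (c = 103059/(-74089) = 103059*(-1/74089) = -103059/74089 ≈ -1.3910)
c/(-7597) + V/E(-297) = -103059/74089/(-7597) - 128062/(-4 - 297) = -103059/74089*(-1/7597) - 128062/(-301) = 103059/562854133 - 128062*(-1/301) = 103059/562854133 + 128062/301 = 1676285046535/3939978931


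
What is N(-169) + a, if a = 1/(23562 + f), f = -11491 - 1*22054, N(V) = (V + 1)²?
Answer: 281760191/9983 ≈ 28224.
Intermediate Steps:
N(V) = (1 + V)²
f = -33545 (f = -11491 - 22054 = -33545)
a = -1/9983 (a = 1/(23562 - 33545) = 1/(-9983) = -1/9983 ≈ -0.00010017)
N(-169) + a = (1 - 169)² - 1/9983 = (-168)² - 1/9983 = 28224 - 1/9983 = 281760191/9983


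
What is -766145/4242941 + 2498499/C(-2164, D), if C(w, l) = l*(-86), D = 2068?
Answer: -10737241201519/754598570968 ≈ -14.229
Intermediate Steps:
C(w, l) = -86*l
-766145/4242941 + 2498499/C(-2164, D) = -766145/4242941 + 2498499/((-86*2068)) = -766145*1/4242941 + 2498499/(-177848) = -766145/4242941 + 2498499*(-1/177848) = -766145/4242941 - 2498499/177848 = -10737241201519/754598570968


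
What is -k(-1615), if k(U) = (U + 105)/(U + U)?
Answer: -151/323 ≈ -0.46749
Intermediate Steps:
k(U) = (105 + U)/(2*U) (k(U) = (105 + U)/((2*U)) = (105 + U)*(1/(2*U)) = (105 + U)/(2*U))
-k(-1615) = -(105 - 1615)/(2*(-1615)) = -(-1)*(-1510)/(2*1615) = -1*151/323 = -151/323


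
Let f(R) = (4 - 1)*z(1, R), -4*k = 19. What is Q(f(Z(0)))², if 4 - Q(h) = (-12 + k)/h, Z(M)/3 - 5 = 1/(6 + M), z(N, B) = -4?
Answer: 15625/2304 ≈ 6.7817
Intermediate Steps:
k = -19/4 (k = -¼*19 = -19/4 ≈ -4.7500)
Z(M) = 15 + 3/(6 + M)
f(R) = -12 (f(R) = (4 - 1)*(-4) = 3*(-4) = -12)
Q(h) = 4 + 67/(4*h) (Q(h) = 4 - (-12 - 19/4)/h = 4 - (-67)/(4*h) = 4 + 67/(4*h))
Q(f(Z(0)))² = (4 + (67/4)/(-12))² = (4 + (67/4)*(-1/12))² = (4 - 67/48)² = (125/48)² = 15625/2304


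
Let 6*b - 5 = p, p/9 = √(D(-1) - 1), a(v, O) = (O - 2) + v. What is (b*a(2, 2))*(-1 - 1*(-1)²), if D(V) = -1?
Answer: -10/3 - 6*I*√2 ≈ -3.3333 - 8.4853*I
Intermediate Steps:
a(v, O) = -2 + O + v (a(v, O) = (-2 + O) + v = -2 + O + v)
p = 9*I*√2 (p = 9*√(-1 - 1) = 9*√(-2) = 9*(I*√2) = 9*I*√2 ≈ 12.728*I)
b = ⅚ + 3*I*√2/2 (b = ⅚ + (9*I*√2)/6 = ⅚ + 3*I*√2/2 ≈ 0.83333 + 2.1213*I)
(b*a(2, 2))*(-1 - 1*(-1)²) = ((⅚ + 3*I*√2/2)*(-2 + 2 + 2))*(-1 - 1*(-1)²) = ((⅚ + 3*I*√2/2)*2)*(-1 - 1*1) = (5/3 + 3*I*√2)*(-1 - 1) = (5/3 + 3*I*√2)*(-2) = -10/3 - 6*I*√2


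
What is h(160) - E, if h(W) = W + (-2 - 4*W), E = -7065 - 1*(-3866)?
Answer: 2717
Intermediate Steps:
E = -3199 (E = -7065 + 3866 = -3199)
h(W) = -2 - 3*W
h(160) - E = (-2 - 3*160) - 1*(-3199) = (-2 - 480) + 3199 = -482 + 3199 = 2717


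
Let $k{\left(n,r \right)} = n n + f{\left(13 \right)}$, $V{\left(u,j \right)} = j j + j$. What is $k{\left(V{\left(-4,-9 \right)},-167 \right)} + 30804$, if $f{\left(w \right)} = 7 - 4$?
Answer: $35991$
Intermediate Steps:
$V{\left(u,j \right)} = j + j^{2}$ ($V{\left(u,j \right)} = j^{2} + j = j + j^{2}$)
$f{\left(w \right)} = 3$ ($f{\left(w \right)} = 7 - 4 = 3$)
$k{\left(n,r \right)} = 3 + n^{2}$ ($k{\left(n,r \right)} = n n + 3 = n^{2} + 3 = 3 + n^{2}$)
$k{\left(V{\left(-4,-9 \right)},-167 \right)} + 30804 = \left(3 + \left(- 9 \left(1 - 9\right)\right)^{2}\right) + 30804 = \left(3 + \left(\left(-9\right) \left(-8\right)\right)^{2}\right) + 30804 = \left(3 + 72^{2}\right) + 30804 = \left(3 + 5184\right) + 30804 = 5187 + 30804 = 35991$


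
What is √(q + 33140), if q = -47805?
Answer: I*√14665 ≈ 121.1*I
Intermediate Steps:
√(q + 33140) = √(-47805 + 33140) = √(-14665) = I*√14665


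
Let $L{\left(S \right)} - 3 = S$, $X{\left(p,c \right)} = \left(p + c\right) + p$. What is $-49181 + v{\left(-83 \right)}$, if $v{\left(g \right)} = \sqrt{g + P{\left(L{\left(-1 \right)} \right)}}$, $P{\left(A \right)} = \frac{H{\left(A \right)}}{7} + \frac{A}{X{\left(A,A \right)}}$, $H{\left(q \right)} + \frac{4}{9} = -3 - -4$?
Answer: $-49181 + \frac{11 i \sqrt{301}}{21} \approx -49181.0 + 9.0878 i$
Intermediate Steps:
$X{\left(p,c \right)} = c + 2 p$ ($X{\left(p,c \right)} = \left(c + p\right) + p = c + 2 p$)
$L{\left(S \right)} = 3 + S$
$H{\left(q \right)} = \frac{5}{9}$ ($H{\left(q \right)} = - \frac{4}{9} - -1 = - \frac{4}{9} + \left(-3 + 4\right) = - \frac{4}{9} + 1 = \frac{5}{9}$)
$P{\left(A \right)} = \frac{26}{63}$ ($P{\left(A \right)} = \frac{5}{9 \cdot 7} + \frac{A}{A + 2 A} = \frac{5}{9} \cdot \frac{1}{7} + \frac{A}{3 A} = \frac{5}{63} + A \frac{1}{3 A} = \frac{5}{63} + \frac{1}{3} = \frac{26}{63}$)
$v{\left(g \right)} = \sqrt{\frac{26}{63} + g}$ ($v{\left(g \right)} = \sqrt{g + \frac{26}{63}} = \sqrt{\frac{26}{63} + g}$)
$-49181 + v{\left(-83 \right)} = -49181 + \frac{\sqrt{182 + 441 \left(-83\right)}}{21} = -49181 + \frac{\sqrt{182 - 36603}}{21} = -49181 + \frac{\sqrt{-36421}}{21} = -49181 + \frac{11 i \sqrt{301}}{21}$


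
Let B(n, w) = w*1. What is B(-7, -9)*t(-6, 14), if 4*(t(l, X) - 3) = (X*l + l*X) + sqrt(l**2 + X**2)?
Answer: 351 - 9*sqrt(58)/2 ≈ 316.73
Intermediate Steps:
B(n, w) = w
t(l, X) = 3 + sqrt(X**2 + l**2)/4 + X*l/2 (t(l, X) = 3 + ((X*l + l*X) + sqrt(l**2 + X**2))/4 = 3 + ((X*l + X*l) + sqrt(X**2 + l**2))/4 = 3 + (2*X*l + sqrt(X**2 + l**2))/4 = 3 + (sqrt(X**2 + l**2) + 2*X*l)/4 = 3 + (sqrt(X**2 + l**2)/4 + X*l/2) = 3 + sqrt(X**2 + l**2)/4 + X*l/2)
B(-7, -9)*t(-6, 14) = -9*(3 + sqrt(14**2 + (-6)**2)/4 + (1/2)*14*(-6)) = -9*(3 + sqrt(196 + 36)/4 - 42) = -9*(3 + sqrt(232)/4 - 42) = -9*(3 + (2*sqrt(58))/4 - 42) = -9*(3 + sqrt(58)/2 - 42) = -9*(-39 + sqrt(58)/2) = 351 - 9*sqrt(58)/2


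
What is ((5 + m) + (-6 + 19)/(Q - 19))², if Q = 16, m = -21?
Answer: 3721/9 ≈ 413.44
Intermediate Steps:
((5 + m) + (-6 + 19)/(Q - 19))² = ((5 - 21) + (-6 + 19)/(16 - 19))² = (-16 + 13/(-3))² = (-16 + 13*(-⅓))² = (-16 - 13/3)² = (-61/3)² = 3721/9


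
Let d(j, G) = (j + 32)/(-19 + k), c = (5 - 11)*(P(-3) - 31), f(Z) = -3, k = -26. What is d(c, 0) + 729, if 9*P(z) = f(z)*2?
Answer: 10861/15 ≈ 724.07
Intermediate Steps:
P(z) = -2/3 (P(z) = (-3*2)/9 = (1/9)*(-6) = -2/3)
c = 190 (c = (5 - 11)*(-2/3 - 31) = -6*(-95/3) = 190)
d(j, G) = -32/45 - j/45 (d(j, G) = (j + 32)/(-19 - 26) = (32 + j)/(-45) = (32 + j)*(-1/45) = -32/45 - j/45)
d(c, 0) + 729 = (-32/45 - 1/45*190) + 729 = (-32/45 - 38/9) + 729 = -74/15 + 729 = 10861/15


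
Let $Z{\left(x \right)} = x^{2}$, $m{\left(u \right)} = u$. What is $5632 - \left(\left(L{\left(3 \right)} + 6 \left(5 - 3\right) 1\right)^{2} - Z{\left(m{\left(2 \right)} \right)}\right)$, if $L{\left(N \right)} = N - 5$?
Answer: $5536$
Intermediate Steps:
$L{\left(N \right)} = -5 + N$
$5632 - \left(\left(L{\left(3 \right)} + 6 \left(5 - 3\right) 1\right)^{2} - Z{\left(m{\left(2 \right)} \right)}\right) = 5632 - \left(\left(\left(-5 + 3\right) + 6 \left(5 - 3\right) 1\right)^{2} - 2^{2}\right) = 5632 - \left(\left(-2 + 6 \cdot 2 \cdot 1\right)^{2} - 4\right) = 5632 - \left(\left(-2 + 12 \cdot 1\right)^{2} - 4\right) = 5632 - \left(\left(-2 + 12\right)^{2} - 4\right) = 5632 - \left(10^{2} - 4\right) = 5632 - \left(100 - 4\right) = 5632 - 96 = 5536$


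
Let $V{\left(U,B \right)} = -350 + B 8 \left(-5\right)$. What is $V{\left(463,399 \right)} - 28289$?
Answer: $-44599$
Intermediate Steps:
$V{\left(U,B \right)} = -350 - 40 B$ ($V{\left(U,B \right)} = -350 + 8 B \left(-5\right) = -350 - 40 B$)
$V{\left(463,399 \right)} - 28289 = \left(-350 - 15960\right) - 28289 = -16310 - 28289 = -44599$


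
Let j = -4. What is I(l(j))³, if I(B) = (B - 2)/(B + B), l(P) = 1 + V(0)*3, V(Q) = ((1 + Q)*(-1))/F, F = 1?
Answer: 1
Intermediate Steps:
V(Q) = -1 - Q (V(Q) = ((1 + Q)*(-1))/1 = (-1 - Q)*1 = -1 - Q)
l(P) = -2 (l(P) = 1 + (-1 - 1*0)*3 = 1 + (-1 + 0)*3 = 1 - 1*3 = 1 - 3 = -2)
I(B) = (-2 + B)/(2*B) (I(B) = (-2 + B)/((2*B)) = (-2 + B)*(1/(2*B)) = (-2 + B)/(2*B))
I(l(j))³ = ((½)*(-2 - 2)/(-2))³ = ((½)*(-½)*(-4))³ = 1³ = 1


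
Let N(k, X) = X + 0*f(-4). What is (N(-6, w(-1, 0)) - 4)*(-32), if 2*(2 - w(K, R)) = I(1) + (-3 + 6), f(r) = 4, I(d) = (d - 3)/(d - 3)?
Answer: 128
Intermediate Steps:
I(d) = 1 (I(d) = (-3 + d)/(-3 + d) = 1)
w(K, R) = 0 (w(K, R) = 2 - (1 + (-3 + 6))/2 = 2 - (1 + 3)/2 = 2 - ½*4 = 2 - 2 = 0)
N(k, X) = X (N(k, X) = X + 0*4 = X + 0 = X)
(N(-6, w(-1, 0)) - 4)*(-32) = (0 - 4)*(-32) = -4*(-32) = 128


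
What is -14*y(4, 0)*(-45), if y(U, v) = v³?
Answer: 0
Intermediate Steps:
-14*y(4, 0)*(-45) = -14*0³*(-45) = -14*0*(-45) = 0*(-45) = 0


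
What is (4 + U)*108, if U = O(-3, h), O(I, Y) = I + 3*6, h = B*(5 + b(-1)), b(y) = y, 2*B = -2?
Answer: 2052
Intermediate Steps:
B = -1 (B = (½)*(-2) = -1)
h = -4 (h = -(5 - 1) = -1*4 = -4)
O(I, Y) = 18 + I (O(I, Y) = I + 18 = 18 + I)
U = 15 (U = 18 - 3 = 15)
(4 + U)*108 = (4 + 15)*108 = 19*108 = 2052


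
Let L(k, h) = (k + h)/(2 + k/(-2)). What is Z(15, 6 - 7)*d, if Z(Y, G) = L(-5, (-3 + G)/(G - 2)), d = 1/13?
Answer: -22/351 ≈ -0.062678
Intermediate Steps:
d = 1/13 ≈ 0.076923
L(k, h) = (h + k)/(2 - k/2) (L(k, h) = (h + k)/(2 + k*(-½)) = (h + k)/(2 - k/2))
Z(Y, G) = -10/9 + 2*(-3 + G)/(9*(-2 + G)) (Z(Y, G) = 2*(-(-3 + G)/(G - 2) - 1*(-5))/(-4 - 5) = 2*(-(-3 + G)/(-2 + G) + 5)/(-9) = 2*(-⅑)*(-(-3 + G)/(-2 + G) + 5) = 2*(-⅑)*(5 - (-3 + G)/(-2 + G)) = -10/9 + 2*(-3 + G)/(9*(-2 + G)))
Z(15, 6 - 7)*d = (2*(7 - 4*(6 - 7))/(9*(-2 + (6 - 7))))*(1/13) = (2*(7 - 4*(-1))/(9*(-2 - 1)))*(1/13) = ((2/9)*(7 + 4)/(-3))*(1/13) = ((2/9)*(-⅓)*11)*(1/13) = -22/27*1/13 = -22/351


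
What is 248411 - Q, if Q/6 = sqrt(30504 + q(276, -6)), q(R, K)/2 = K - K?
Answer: 248411 - 12*sqrt(7626) ≈ 2.4736e+5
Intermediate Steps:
q(R, K) = 0 (q(R, K) = 2*(K - K) = 2*0 = 0)
Q = 12*sqrt(7626) (Q = 6*sqrt(30504 + 0) = 6*sqrt(30504) = 6*(2*sqrt(7626)) = 12*sqrt(7626) ≈ 1047.9)
248411 - Q = 248411 - 12*sqrt(7626)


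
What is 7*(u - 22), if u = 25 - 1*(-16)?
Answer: 133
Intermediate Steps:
u = 41 (u = 25 + 16 = 41)
7*(u - 22) = 7*(41 - 22) = 7*19 = 133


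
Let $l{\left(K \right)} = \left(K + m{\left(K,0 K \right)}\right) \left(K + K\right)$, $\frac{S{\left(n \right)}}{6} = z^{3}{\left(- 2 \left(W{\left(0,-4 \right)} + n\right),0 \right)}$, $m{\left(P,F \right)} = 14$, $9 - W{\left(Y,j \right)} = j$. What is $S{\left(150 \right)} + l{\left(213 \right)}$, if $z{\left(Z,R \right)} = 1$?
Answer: $96708$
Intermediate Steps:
$W{\left(Y,j \right)} = 9 - j$
$S{\left(n \right)} = 6$ ($S{\left(n \right)} = 6 \cdot 1^{3} = 6 \cdot 1 = 6$)
$l{\left(K \right)} = 2 K \left(14 + K\right)$ ($l{\left(K \right)} = \left(K + 14\right) \left(K + K\right) = \left(14 + K\right) 2 K = 2 K \left(14 + K\right)$)
$S{\left(150 \right)} + l{\left(213 \right)} = 6 + 2 \cdot 213 \left(14 + 213\right) = 6 + 2 \cdot 213 \cdot 227 = 6 + 96702 = 96708$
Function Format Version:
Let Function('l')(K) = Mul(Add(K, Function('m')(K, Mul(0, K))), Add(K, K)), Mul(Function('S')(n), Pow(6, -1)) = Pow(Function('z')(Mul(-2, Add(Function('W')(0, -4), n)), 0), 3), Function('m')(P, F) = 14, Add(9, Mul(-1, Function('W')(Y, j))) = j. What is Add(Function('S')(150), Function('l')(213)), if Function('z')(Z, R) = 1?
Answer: 96708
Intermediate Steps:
Function('W')(Y, j) = Add(9, Mul(-1, j))
Function('S')(n) = 6 (Function('S')(n) = Mul(6, Pow(1, 3)) = Mul(6, 1) = 6)
Function('l')(K) = Mul(2, K, Add(14, K)) (Function('l')(K) = Mul(Add(K, 14), Add(K, K)) = Mul(Add(14, K), Mul(2, K)) = Mul(2, K, Add(14, K)))
Add(Function('S')(150), Function('l')(213)) = Add(6, Mul(2, 213, Add(14, 213))) = Add(6, Mul(2, 213, 227)) = Add(6, 96702) = 96708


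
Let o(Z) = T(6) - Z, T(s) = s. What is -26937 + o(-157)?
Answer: -26774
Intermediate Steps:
o(Z) = 6 - Z
-26937 + o(-157) = -26937 + (6 - 1*(-157)) = -26937 + (6 + 157) = -26937 + 163 = -26774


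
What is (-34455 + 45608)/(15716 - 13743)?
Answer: 11153/1973 ≈ 5.6528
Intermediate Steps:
(-34455 + 45608)/(15716 - 13743) = 11153/1973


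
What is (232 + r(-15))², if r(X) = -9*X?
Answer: 134689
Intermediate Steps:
(232 + r(-15))² = (232 - 9*(-15))² = (232 + 135)² = 367² = 134689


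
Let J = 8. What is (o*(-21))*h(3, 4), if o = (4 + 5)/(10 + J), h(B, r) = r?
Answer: -42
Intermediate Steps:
o = ½ (o = (4 + 5)/(10 + 8) = 9/18 = 9*(1/18) = ½ ≈ 0.50000)
(o*(-21))*h(3, 4) = ((½)*(-21))*4 = -21/2*4 = -42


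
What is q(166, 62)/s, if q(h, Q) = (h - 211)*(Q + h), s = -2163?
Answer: 3420/721 ≈ 4.7434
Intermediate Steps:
q(h, Q) = (-211 + h)*(Q + h)
q(166, 62)/s = (166² - 211*62 - 211*166 + 62*166)/(-2163) = (27556 - 13082 - 35026 + 10292)*(-1/2163) = -10260*(-1/2163) = 3420/721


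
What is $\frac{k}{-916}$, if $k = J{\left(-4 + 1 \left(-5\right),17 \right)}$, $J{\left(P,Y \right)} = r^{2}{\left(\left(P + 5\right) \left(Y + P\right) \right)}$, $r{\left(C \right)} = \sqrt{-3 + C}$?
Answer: $\frac{35}{916} \approx 0.03821$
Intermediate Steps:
$J{\left(P,Y \right)} = -3 + \left(5 + P\right) \left(P + Y\right)$ ($J{\left(P,Y \right)} = \left(\sqrt{-3 + \left(P + 5\right) \left(Y + P\right)}\right)^{2} = \left(\sqrt{-3 + \left(5 + P\right) \left(P + Y\right)}\right)^{2} = -3 + \left(5 + P\right) \left(P + Y\right)$)
$k = -35$ ($k = -3 + \left(-4 + 1 \left(-5\right)\right)^{2} + 5 \left(-4 + 1 \left(-5\right)\right) + 5 \cdot 17 + \left(-4 + 1 \left(-5\right)\right) 17 = -3 + \left(-4 - 5\right)^{2} + 5 \left(-4 - 5\right) + 85 + \left(-4 - 5\right) 17 = -3 + \left(-9\right)^{2} + 5 \left(-9\right) + 85 - 153 = -3 + 81 - 45 + 85 - 153 = -35$)
$\frac{k}{-916} = - \frac{35}{-916} = \left(-35\right) \left(- \frac{1}{916}\right) = \frac{35}{916}$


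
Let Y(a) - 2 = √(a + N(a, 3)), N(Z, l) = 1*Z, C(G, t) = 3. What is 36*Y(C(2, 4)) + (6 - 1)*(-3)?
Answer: 57 + 36*√6 ≈ 145.18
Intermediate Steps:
N(Z, l) = Z
Y(a) = 2 + √2*√a (Y(a) = 2 + √(a + a) = 2 + √(2*a) = 2 + √2*√a)
36*Y(C(2, 4)) + (6 - 1)*(-3) = 36*(2 + √2*√3) + (6 - 1)*(-3) = 36*(2 + √6) + 5*(-3) = (72 + 36*√6) - 15 = 57 + 36*√6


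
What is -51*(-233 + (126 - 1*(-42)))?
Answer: 3315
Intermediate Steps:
-51*(-233 + (126 - 1*(-42))) = -51*(-233 + (126 + 42)) = -51*(-233 + 168) = -51*(-65) = 3315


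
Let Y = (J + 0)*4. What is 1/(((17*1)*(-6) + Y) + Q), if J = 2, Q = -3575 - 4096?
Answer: -1/7765 ≈ -0.00012878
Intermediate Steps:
Q = -7671
Y = 8 (Y = (2 + 0)*4 = 2*4 = 8)
1/(((17*1)*(-6) + Y) + Q) = 1/(((17*1)*(-6) + 8) - 7671) = 1/((17*(-6) + 8) - 7671) = 1/((-102 + 8) - 7671) = 1/(-94 - 7671) = 1/(-7765) = -1/7765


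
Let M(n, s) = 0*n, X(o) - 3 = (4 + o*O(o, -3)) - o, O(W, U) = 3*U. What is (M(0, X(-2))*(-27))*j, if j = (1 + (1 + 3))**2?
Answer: 0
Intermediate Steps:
j = 25 (j = (1 + 4)**2 = 5**2 = 25)
X(o) = 7 - 10*o (X(o) = 3 + ((4 + o*(3*(-3))) - o) = 3 + ((4 + o*(-9)) - o) = 3 + ((4 - 9*o) - o) = 3 + (4 - 10*o) = 7 - 10*o)
M(n, s) = 0
(M(0, X(-2))*(-27))*j = (0*(-27))*25 = 0*25 = 0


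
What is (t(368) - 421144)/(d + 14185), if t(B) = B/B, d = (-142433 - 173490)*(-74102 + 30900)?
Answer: -421143/13648519631 ≈ -3.0856e-5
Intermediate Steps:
d = 13648505446 (d = -315923*(-43202) = 13648505446)
t(B) = 1
(t(368) - 421144)/(d + 14185) = (1 - 421144)/(13648505446 + 14185) = -421143/13648519631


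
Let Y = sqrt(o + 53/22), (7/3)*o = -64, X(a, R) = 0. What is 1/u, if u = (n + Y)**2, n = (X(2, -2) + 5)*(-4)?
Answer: 23716/(3080 - I*sqrt(593362))**2 ≈ 0.0020758 + 0.0011076*I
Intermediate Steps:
o = -192/7 (o = (3/7)*(-64) = -192/7 ≈ -27.429)
Y = I*sqrt(593362)/154 (Y = sqrt(-192/7 + 53/22) = sqrt(-3853/154) = I*sqrt(593362)/154 ≈ 5.0019*I)
n = -20 (n = (0 + 5)*(-4) = 5*(-4) = -20)
u = (-20 + I*sqrt(593362)/154)**2 ≈ 374.98 - 200.08*I
1/u = 1/((3080 - I*sqrt(593362))**2/23716) = 23716/(3080 - I*sqrt(593362))**2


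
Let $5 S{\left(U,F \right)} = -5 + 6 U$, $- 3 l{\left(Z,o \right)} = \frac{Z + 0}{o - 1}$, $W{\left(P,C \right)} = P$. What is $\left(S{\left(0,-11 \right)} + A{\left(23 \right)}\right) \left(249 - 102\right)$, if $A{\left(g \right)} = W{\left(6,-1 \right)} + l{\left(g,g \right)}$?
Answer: $\frac{15043}{22} \approx 683.77$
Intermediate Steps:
$l{\left(Z,o \right)} = - \frac{Z}{3 \left(-1 + o\right)}$ ($l{\left(Z,o \right)} = - \frac{\left(Z + 0\right) \frac{1}{o - 1}}{3} = - \frac{Z \frac{1}{-1 + o}}{3} = - \frac{Z}{3 \left(-1 + o\right)}$)
$A{\left(g \right)} = 6 - \frac{g}{-3 + 3 g}$
$S{\left(U,F \right)} = -1 + \frac{6 U}{5}$ ($S{\left(U,F \right)} = \frac{-5 + 6 U}{5} = -1 + \frac{6 U}{5}$)
$\left(S{\left(0,-11 \right)} + A{\left(23 \right)}\right) \left(249 - 102\right) = \left(\left(-1 + \frac{6}{5} \cdot 0\right) + \frac{-18 + 17 \cdot 23}{3 \left(-1 + 23\right)}\right) \left(249 - 102\right) = \left(\left(-1 + 0\right) + \frac{-18 + 391}{3 \cdot 22}\right) 147 = \left(-1 + \frac{1}{3} \cdot \frac{1}{22} \cdot 373\right) 147 = \left(-1 + \frac{373}{66}\right) 147 = \frac{307}{66} \cdot 147 = \frac{15043}{22}$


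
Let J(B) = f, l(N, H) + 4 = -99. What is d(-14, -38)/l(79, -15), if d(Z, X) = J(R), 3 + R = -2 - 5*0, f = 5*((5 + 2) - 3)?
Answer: -20/103 ≈ -0.19417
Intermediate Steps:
l(N, H) = -103 (l(N, H) = -4 - 99 = -103)
f = 20 (f = 5*(7 - 3) = 5*4 = 20)
R = -5 (R = -3 + (-2 - 5*0) = -3 + (-2 + 0) = -3 - 2 = -5)
J(B) = 20
d(Z, X) = 20
d(-14, -38)/l(79, -15) = 20/(-103) = 20*(-1/103) = -20/103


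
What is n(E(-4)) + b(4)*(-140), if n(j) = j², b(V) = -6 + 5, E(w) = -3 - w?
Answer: 141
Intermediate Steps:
b(V) = -1
n(E(-4)) + b(4)*(-140) = (-3 - 1*(-4))² - 1*(-140) = (-3 + 4)² + 140 = 1² + 140 = 1 + 140 = 141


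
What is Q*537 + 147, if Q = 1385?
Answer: 743892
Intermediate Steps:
Q*537 + 147 = 1385*537 + 147 = 743745 + 147 = 743892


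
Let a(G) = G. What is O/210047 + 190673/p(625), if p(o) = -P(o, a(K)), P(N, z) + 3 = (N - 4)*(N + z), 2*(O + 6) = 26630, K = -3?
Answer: -34909570600/81132544173 ≈ -0.43028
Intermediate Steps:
O = 13309 (O = -6 + (½)*26630 = -6 + 13315 = 13309)
P(N, z) = -3 + (-4 + N)*(N + z) (P(N, z) = -3 + (N - 4)*(N + z) = -3 + (-4 + N)*(N + z))
p(o) = -9 - o² + 7*o (p(o) = -(-3 + o² - 4*o - 4*(-3) + o*(-3)) = -(-3 + o² - 4*o + 12 - 3*o) = -(9 + o² - 7*o) = -9 - o² + 7*o)
O/210047 + 190673/p(625) = 13309/210047 + 190673/(-9 - 1*625² + 7*625) = 13309*(1/210047) + 190673/(-9 - 1*390625 + 4375) = 13309/210047 + 190673/(-9 - 390625 + 4375) = 13309/210047 + 190673/(-386259) = 13309/210047 + 190673*(-1/386259) = 13309/210047 - 190673/386259 = -34909570600/81132544173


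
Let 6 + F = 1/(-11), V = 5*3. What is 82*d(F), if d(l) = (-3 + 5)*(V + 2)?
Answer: 2788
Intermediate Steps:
V = 15
F = -67/11 (F = -6 + 1/(-11) = -6 - 1/11 = -67/11 ≈ -6.0909)
d(l) = 34 (d(l) = (-3 + 5)*(15 + 2) = 2*17 = 34)
82*d(F) = 82*34 = 2788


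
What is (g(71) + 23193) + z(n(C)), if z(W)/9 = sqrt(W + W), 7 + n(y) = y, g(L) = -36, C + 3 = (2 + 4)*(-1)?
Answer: 23157 + 36*I*sqrt(2) ≈ 23157.0 + 50.912*I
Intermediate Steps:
C = -9 (C = -3 + (2 + 4)*(-1) = -3 + 6*(-1) = -3 - 6 = -9)
n(y) = -7 + y
z(W) = 9*sqrt(2)*sqrt(W) (z(W) = 9*sqrt(W + W) = 9*sqrt(2*W) = 9*(sqrt(2)*sqrt(W)) = 9*sqrt(2)*sqrt(W))
(g(71) + 23193) + z(n(C)) = (-36 + 23193) + 9*sqrt(2)*sqrt(-7 - 9) = 23157 + 9*sqrt(2)*sqrt(-16) = 23157 + 9*sqrt(2)*(4*I) = 23157 + 36*I*sqrt(2)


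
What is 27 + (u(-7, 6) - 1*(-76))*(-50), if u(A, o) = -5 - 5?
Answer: -3273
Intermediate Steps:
u(A, o) = -10
27 + (u(-7, 6) - 1*(-76))*(-50) = 27 + (-10 - 1*(-76))*(-50) = 27 + (-10 + 76)*(-50) = 27 + 66*(-50) = 27 - 3300 = -3273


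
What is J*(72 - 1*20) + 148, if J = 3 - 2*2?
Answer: 96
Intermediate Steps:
J = -1 (J = 3 - 4 = -1)
J*(72 - 1*20) + 148 = -(72 - 1*20) + 148 = -(72 - 20) + 148 = -1*52 + 148 = -52 + 148 = 96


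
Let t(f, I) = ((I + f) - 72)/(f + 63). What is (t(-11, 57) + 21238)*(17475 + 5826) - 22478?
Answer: 989665019/2 ≈ 4.9483e+8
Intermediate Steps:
t(f, I) = (-72 + I + f)/(63 + f)
(t(-11, 57) + 21238)*(17475 + 5826) - 22478 = ((-72 + 57 - 11)/(63 - 11) + 21238)*(17475 + 5826) - 22478 = (-26/52 + 21238)*23301 - 22478 = ((1/52)*(-26) + 21238)*23301 - 22478 = (-½ + 21238)*23301 - 22478 = (42475/2)*23301 - 22478 = 989709975/2 - 22478 = 989665019/2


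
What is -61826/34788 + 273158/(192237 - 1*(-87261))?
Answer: -216045079/270088234 ≈ -0.79991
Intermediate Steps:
-61826/34788 + 273158/(192237 - 1*(-87261)) = -61826*1/34788 + 273158/(192237 + 87261) = -30913/17394 + 273158/279498 = -30913/17394 + 273158*(1/279498) = -30913/17394 + 136579/139749 = -216045079/270088234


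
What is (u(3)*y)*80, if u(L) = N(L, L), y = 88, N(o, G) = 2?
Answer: 14080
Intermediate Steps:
u(L) = 2
(u(3)*y)*80 = (2*88)*80 = 176*80 = 14080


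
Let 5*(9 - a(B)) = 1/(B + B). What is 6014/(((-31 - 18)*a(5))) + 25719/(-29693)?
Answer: -9494528819/653275693 ≈ -14.534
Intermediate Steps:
a(B) = 9 - 1/(10*B) (a(B) = 9 - 1/(5*(B + B)) = 9 - 1/(2*B)/5 = 9 - 1/(10*B))
6014/(((-31 - 18)*a(5))) + 25719/(-29693) = 6014/(((-31 - 18)*(9 - ⅒/5))) + 25719/(-29693) = 6014/((-49*(9 - ⅒*⅕))) + 25719*(-1/29693) = 6014/((-49*(9 - 1/50))) - 25719/29693 = 6014/((-49*449/50)) - 25719/29693 = 6014/(-22001/50) - 25719/29693 = 6014*(-50/22001) - 25719/29693 = -300700/22001 - 25719/29693 = -9494528819/653275693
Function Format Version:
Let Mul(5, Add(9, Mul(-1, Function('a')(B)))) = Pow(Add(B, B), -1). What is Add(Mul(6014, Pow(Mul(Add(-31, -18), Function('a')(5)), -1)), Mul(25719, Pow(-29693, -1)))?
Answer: Rational(-9494528819, 653275693) ≈ -14.534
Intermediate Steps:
Function('a')(B) = Add(9, Mul(Rational(-1, 10), Pow(B, -1))) (Function('a')(B) = Add(9, Mul(Rational(-1, 5), Pow(Add(B, B), -1))) = Add(9, Mul(Rational(-1, 5), Pow(Mul(2, B), -1))) = Add(9, Mul(Rational(-1, 5), Mul(Rational(1, 2), Pow(B, -1)))) = Add(9, Mul(Rational(-1, 10), Pow(B, -1))))
Add(Mul(6014, Pow(Mul(Add(-31, -18), Function('a')(5)), -1)), Mul(25719, Pow(-29693, -1))) = Add(Mul(6014, Pow(Mul(Add(-31, -18), Add(9, Mul(Rational(-1, 10), Pow(5, -1)))), -1)), Mul(25719, Pow(-29693, -1))) = Add(Mul(6014, Pow(Mul(-49, Add(9, Mul(Rational(-1, 10), Rational(1, 5)))), -1)), Mul(25719, Rational(-1, 29693))) = Add(Mul(6014, Pow(Mul(-49, Add(9, Rational(-1, 50))), -1)), Rational(-25719, 29693)) = Add(Mul(6014, Pow(Mul(-49, Rational(449, 50)), -1)), Rational(-25719, 29693)) = Add(Mul(6014, Pow(Rational(-22001, 50), -1)), Rational(-25719, 29693)) = Add(Mul(6014, Rational(-50, 22001)), Rational(-25719, 29693)) = Add(Rational(-300700, 22001), Rational(-25719, 29693)) = Rational(-9494528819, 653275693)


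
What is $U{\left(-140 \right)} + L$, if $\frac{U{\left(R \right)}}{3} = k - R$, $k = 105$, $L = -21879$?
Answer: $-21144$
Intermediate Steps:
$U{\left(R \right)} = 315 - 3 R$ ($U{\left(R \right)} = 3 \left(105 - R\right) = 315 - 3 R$)
$U{\left(-140 \right)} + L = \left(315 - -420\right) - 21879 = \left(315 + 420\right) - 21879 = 735 - 21879 = -21144$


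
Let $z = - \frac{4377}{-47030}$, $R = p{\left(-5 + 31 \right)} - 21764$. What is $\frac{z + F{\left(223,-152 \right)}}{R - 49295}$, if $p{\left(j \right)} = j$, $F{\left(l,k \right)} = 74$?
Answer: $- \frac{3484597}{3340681990} \approx -0.0010431$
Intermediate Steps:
$R = -21738$ ($R = \left(-5 + 31\right) - 21764 = 26 - 21764 = -21738$)
$z = \frac{4377}{47030}$ ($z = \left(-4377\right) \left(- \frac{1}{47030}\right) = \frac{4377}{47030} \approx 0.093068$)
$\frac{z + F{\left(223,-152 \right)}}{R - 49295} = \frac{\frac{4377}{47030} + 74}{-21738 - 49295} = \frac{3484597}{47030 \left(-71033\right)} = \frac{3484597}{47030} \left(- \frac{1}{71033}\right) = - \frac{3484597}{3340681990}$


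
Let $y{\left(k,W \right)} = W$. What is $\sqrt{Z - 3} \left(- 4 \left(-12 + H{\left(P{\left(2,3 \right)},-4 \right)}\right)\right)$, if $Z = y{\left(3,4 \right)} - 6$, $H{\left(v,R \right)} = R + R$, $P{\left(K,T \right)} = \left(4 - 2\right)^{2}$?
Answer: $80 i \sqrt{5} \approx 178.89 i$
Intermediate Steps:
$P{\left(K,T \right)} = 4$ ($P{\left(K,T \right)} = 2^{2} = 4$)
$H{\left(v,R \right)} = 2 R$
$Z = -2$ ($Z = 4 - 6 = -2$)
$\sqrt{Z - 3} \left(- 4 \left(-12 + H{\left(P{\left(2,3 \right)},-4 \right)}\right)\right) = \sqrt{-2 - 3} \left(- 4 \left(-12 + 2 \left(-4\right)\right)\right) = \sqrt{-5} \left(- 4 \left(-12 - 8\right)\right) = i \sqrt{5} \left(\left(-4\right) \left(-20\right)\right) = i \sqrt{5} \cdot 80 = 80 i \sqrt{5}$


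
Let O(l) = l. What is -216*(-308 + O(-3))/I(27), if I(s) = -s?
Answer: -2488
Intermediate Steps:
-216*(-308 + O(-3))/I(27) = -216*(-308 - 3)/((-1*27)) = -(-67176)/(-27) = -(-67176)*(-1)/27 = -216*311/27 = -2488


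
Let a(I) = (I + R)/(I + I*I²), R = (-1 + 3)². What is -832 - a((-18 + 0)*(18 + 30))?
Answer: -134154469079/161243352 ≈ -832.00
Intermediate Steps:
R = 4 (R = 2² = 4)
a(I) = (4 + I)/(I + I³) (a(I) = (I + 4)/(I + I*I²) = (4 + I)/(I + I³))
-832 - a((-18 + 0)*(18 + 30)) = -832 - (4 + (-18 + 0)*(18 + 30))/((-18 + 0)*(18 + 30) + ((-18 + 0)*(18 + 30))³) = -832 - (4 - 18*48)/(-18*48 + (-18*48)³) = -832 - (4 - 864)/(-864 + (-864)³) = -832 - (-860)/(-864 - 644972544) = -832 - (-860)/(-644973408) = -832 - (-1)*(-860)/644973408 = -832 - 1*215/161243352 = -832 - 215/161243352 = -134154469079/161243352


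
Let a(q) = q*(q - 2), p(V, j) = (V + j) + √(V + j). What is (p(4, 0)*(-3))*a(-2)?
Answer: -144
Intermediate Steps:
p(V, j) = V + j + √(V + j)
a(q) = q*(-2 + q)
(p(4, 0)*(-3))*a(-2) = ((4 + 0 + √(4 + 0))*(-3))*(-2*(-2 - 2)) = ((4 + 0 + √4)*(-3))*(-2*(-4)) = ((4 + 0 + 2)*(-3))*8 = (6*(-3))*8 = -18*8 = -144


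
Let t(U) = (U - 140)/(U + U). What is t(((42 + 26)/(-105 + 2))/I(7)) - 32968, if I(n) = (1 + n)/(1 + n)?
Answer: -558645/17 ≈ -32862.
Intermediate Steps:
I(n) = 1
t(U) = (-140 + U)/(2*U) (t(U) = (-140 + U)/((2*U)) = (-140 + U)*(1/(2*U)) = (-140 + U)/(2*U))
t(((42 + 26)/(-105 + 2))/I(7)) - 32968 = (-140 + ((42 + 26)/(-105 + 2))/1)/(2*((((42 + 26)/(-105 + 2))/1))) - 32968 = (-140 + (68/(-103))*1)/(2*(((68/(-103))*1))) - 32968 = (-140 + (68*(-1/103))*1)/(2*(((68*(-1/103))*1))) - 32968 = (-140 - 68/103*1)/(2*((-68/103*1))) - 32968 = (-140 - 68/103)/(2*(-68/103)) - 32968 = (½)*(-103/68)*(-14488/103) - 32968 = 1811/17 - 32968 = -558645/17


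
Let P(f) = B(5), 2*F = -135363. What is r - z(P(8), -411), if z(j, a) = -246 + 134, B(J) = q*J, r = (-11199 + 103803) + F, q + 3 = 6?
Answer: 50069/2 ≈ 25035.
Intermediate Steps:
F = -135363/2 (F = (½)*(-135363) = -135363/2 ≈ -67682.)
q = 3 (q = -3 + 6 = 3)
r = 49845/2 (r = (-11199 + 103803) - 135363/2 = 92604 - 135363/2 = 49845/2 ≈ 24923.)
B(J) = 3*J
P(f) = 15 (P(f) = 3*5 = 15)
z(j, a) = -112
r - z(P(8), -411) = 49845/2 - 1*(-112) = 49845/2 + 112 = 50069/2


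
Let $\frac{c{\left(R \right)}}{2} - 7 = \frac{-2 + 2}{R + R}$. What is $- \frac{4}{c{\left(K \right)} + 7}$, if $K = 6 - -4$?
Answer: $- \frac{4}{21} \approx -0.19048$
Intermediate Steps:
$K = 10$ ($K = 6 + 4 = 10$)
$c{\left(R \right)} = 14$ ($c{\left(R \right)} = 14 + 2 \frac{-2 + 2}{R + R} = 14 + 2 \frac{0}{2 R} = 14 + 2 \cdot 0 \frac{1}{2 R} = 14 + 2 \cdot 0 = 14 + 0 = 14$)
$- \frac{4}{c{\left(K \right)} + 7} = - \frac{4}{14 + 7} = - \frac{4}{21}$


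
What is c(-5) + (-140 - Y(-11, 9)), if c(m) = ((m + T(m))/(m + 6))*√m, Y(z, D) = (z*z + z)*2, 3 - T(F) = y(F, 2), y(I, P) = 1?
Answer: -360 - 3*I*√5 ≈ -360.0 - 6.7082*I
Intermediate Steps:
T(F) = 2 (T(F) = 3 - 1*1 = 3 - 1 = 2)
Y(z, D) = 2*z + 2*z² (Y(z, D) = (z² + z)*2 = (z + z²)*2 = 2*z + 2*z²)
c(m) = √m*(2 + m)/(6 + m) (c(m) = ((m + 2)/(m + 6))*√m = ((2 + m)/(6 + m))*√m = √m*(2 + m)/(6 + m))
c(-5) + (-140 - Y(-11, 9)) = √(-5)*(2 - 5)/(6 - 5) + (-140 - 2*(-11)*(1 - 11)) = (I*√5)*(-3)/1 + (-140 - 2*(-11)*(-10)) = (I*√5)*1*(-3) + (-140 - 1*220) = -3*I*√5 + (-140 - 220) = -3*I*√5 - 360 = -360 - 3*I*√5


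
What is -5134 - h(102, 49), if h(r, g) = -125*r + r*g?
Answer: 2618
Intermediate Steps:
h(r, g) = -125*r + g*r
-5134 - h(102, 49) = -5134 - 102*(-125 + 49) = -5134 - 102*(-76) = -5134 - 1*(-7752) = -5134 + 7752 = 2618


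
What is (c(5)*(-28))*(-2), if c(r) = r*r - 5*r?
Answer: 0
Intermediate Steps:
c(r) = r² - 5*r
(c(5)*(-28))*(-2) = ((5*(-5 + 5))*(-28))*(-2) = ((5*0)*(-28))*(-2) = (0*(-28))*(-2) = 0*(-2) = 0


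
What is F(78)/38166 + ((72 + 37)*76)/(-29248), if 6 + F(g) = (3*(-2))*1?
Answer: -13188255/46511632 ≈ -0.28355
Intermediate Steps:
F(g) = -12 (F(g) = -6 + (3*(-2))*1 = -6 - 6*1 = -6 - 6 = -12)
F(78)/38166 + ((72 + 37)*76)/(-29248) = -12/38166 + ((72 + 37)*76)/(-29248) = -12*1/38166 + (109*76)*(-1/29248) = -2/6361 + 8284*(-1/29248) = -2/6361 - 2071/7312 = -13188255/46511632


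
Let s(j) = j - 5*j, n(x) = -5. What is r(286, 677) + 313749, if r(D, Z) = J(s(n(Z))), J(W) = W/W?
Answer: 313750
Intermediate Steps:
s(j) = -4*j
J(W) = 1
r(D, Z) = 1
r(286, 677) + 313749 = 1 + 313749 = 313750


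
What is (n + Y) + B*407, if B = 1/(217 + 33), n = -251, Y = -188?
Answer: -109343/250 ≈ -437.37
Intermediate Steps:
B = 1/250 ≈ 0.0040000
(n + Y) + B*407 = (-251 - 188) + (1/250)*407 = -439 + 407/250 = -109343/250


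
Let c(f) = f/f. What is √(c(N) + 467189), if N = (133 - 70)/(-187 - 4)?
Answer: 3*√51910 ≈ 683.51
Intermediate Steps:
N = -63/191 (N = 63/(-191) = 63*(-1/191) = -63/191 ≈ -0.32984)
c(f) = 1
√(c(N) + 467189) = √(1 + 467189) = √467190 = 3*√51910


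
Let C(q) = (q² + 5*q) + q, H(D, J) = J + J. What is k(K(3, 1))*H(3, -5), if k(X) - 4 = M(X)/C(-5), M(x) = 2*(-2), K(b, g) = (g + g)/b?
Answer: -48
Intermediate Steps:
H(D, J) = 2*J
C(q) = q² + 6*q
K(b, g) = 2*g/b (K(b, g) = (2*g)/b = 2*g/b)
M(x) = -4
k(X) = 24/5 (k(X) = 4 - 4*(-1/(5*(6 - 5))) = 4 - 4/((-5*1)) = 4 - 4/(-5) = 4 - 4*(-⅕) = 4 + ⅘ = 24/5)
k(K(3, 1))*H(3, -5) = 24*(2*(-5))/5 = (24/5)*(-10) = -48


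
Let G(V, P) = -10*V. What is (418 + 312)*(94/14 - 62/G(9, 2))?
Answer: 340472/63 ≈ 5404.3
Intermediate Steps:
(418 + 312)*(94/14 - 62/G(9, 2)) = (418 + 312)*(94/14 - 62/((-10*9))) = 730*(94*(1/14) - 62/(-90)) = 730*(47/7 - 62*(-1/90)) = 730*(47/7 + 31/45) = 730*(2332/315) = 340472/63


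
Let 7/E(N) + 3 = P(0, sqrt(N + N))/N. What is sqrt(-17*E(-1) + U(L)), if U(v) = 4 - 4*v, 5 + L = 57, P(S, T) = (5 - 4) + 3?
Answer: I*sqrt(187) ≈ 13.675*I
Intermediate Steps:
P(S, T) = 4 (P(S, T) = 1 + 3 = 4)
L = 52 (L = -5 + 57 = 52)
E(N) = 7/(-3 + 4/N)
sqrt(-17*E(-1) + U(L)) = sqrt(-(-119)*(-1)/(-4 + 3*(-1)) + (4 - 4*52)) = sqrt(-(-119)*(-1)/(-4 - 3) + (4 - 208)) = sqrt(-(-119)*(-1)/(-7) - 204) = sqrt(-(-119)*(-1)*(-1)/7 - 204) = sqrt(-17*(-1) - 204) = sqrt(17 - 204) = sqrt(-187) = I*sqrt(187)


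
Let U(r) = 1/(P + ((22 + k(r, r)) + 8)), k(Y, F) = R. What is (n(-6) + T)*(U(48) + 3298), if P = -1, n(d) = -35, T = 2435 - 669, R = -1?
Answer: 159849195/28 ≈ 5.7089e+6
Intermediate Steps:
k(Y, F) = -1
T = 1766
U(r) = 1/28 (U(r) = 1/(-1 + ((22 - 1) + 8)) = 1/(-1 + (21 + 8)) = 1/(-1 + 29) = 1/28)
(n(-6) + T)*(U(48) + 3298) = (-35 + 1766)*(1/28 + 3298) = 1731*(92345/28) = 159849195/28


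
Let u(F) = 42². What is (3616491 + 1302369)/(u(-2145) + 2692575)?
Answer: 546540/299371 ≈ 1.8256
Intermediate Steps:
u(F) = 1764
(3616491 + 1302369)/(u(-2145) + 2692575) = (3616491 + 1302369)/(1764 + 2692575) = 4918860/2694339 = 4918860*(1/2694339) = 546540/299371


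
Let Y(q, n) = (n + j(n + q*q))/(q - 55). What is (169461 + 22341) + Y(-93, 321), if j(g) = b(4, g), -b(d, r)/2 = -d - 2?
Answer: 767199/4 ≈ 1.9180e+5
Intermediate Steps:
b(d, r) = 4 + 2*d (b(d, r) = -2*(-d - 2) = -2*(-2 - d) = 4 + 2*d)
j(g) = 12 (j(g) = 4 + 2*4 = 4 + 8 = 12)
Y(q, n) = (12 + n)/(-55 + q) (Y(q, n) = (n + 12)/(q - 55) = (12 + n)/(-55 + q))
(169461 + 22341) + Y(-93, 321) = (169461 + 22341) + (12 + 321)/(-55 - 93) = 191802 + 333/(-148) = 191802 - 1/148*333 = 191802 - 9/4 = 767199/4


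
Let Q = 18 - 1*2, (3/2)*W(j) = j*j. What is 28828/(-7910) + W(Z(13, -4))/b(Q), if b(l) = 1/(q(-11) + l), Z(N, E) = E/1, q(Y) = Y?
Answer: 589558/11865 ≈ 49.689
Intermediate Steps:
Z(N, E) = E (Z(N, E) = E*1 = E)
W(j) = 2*j²/3 (W(j) = 2*(j*j)/3 = 2*j²/3)
Q = 16 (Q = 18 - 2 = 16)
b(l) = 1/(-11 + l)
28828/(-7910) + W(Z(13, -4))/b(Q) = 28828/(-7910) + ((⅔)*(-4)²)/(1/(-11 + 16)) = 28828*(-1/7910) + ((⅔)*16)/(1/5) = -14414/3955 + 32/(3*(⅕)) = -14414/3955 + (32/3)*5 = -14414/3955 + 160/3 = 589558/11865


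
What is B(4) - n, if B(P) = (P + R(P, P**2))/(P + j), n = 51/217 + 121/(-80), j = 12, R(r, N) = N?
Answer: 43877/17360 ≈ 2.5275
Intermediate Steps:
n = -22177/17360 (n = 51*(1/217) + 121*(-1/80) = 51/217 - 121/80 = -22177/17360 ≈ -1.2775)
B(P) = (P + P**2)/(12 + P) (B(P) = (P + P**2)/(P + 12) = (P + P**2)/(12 + P))
B(4) - n = 4*(1 + 4)/(12 + 4) - 1*(-22177/17360) = 4*5/16 + 22177/17360 = 4*(1/16)*5 + 22177/17360 = 5/4 + 22177/17360 = 43877/17360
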